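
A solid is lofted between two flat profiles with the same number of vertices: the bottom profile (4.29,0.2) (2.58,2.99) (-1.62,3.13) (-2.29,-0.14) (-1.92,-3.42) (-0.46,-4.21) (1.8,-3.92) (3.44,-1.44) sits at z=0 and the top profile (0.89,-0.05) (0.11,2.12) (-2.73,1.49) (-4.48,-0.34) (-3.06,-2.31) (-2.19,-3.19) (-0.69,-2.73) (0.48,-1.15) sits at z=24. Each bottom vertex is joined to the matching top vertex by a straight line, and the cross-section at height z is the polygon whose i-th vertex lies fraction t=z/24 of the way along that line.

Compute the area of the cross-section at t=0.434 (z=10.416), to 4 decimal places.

Area at t=0.434: 28.1476

Cross-section at t=0.434: each vertex is (1-t)·p0[i] + t·p1[i].
  v1: (1-0.434)·(4.29,0.2) + 0.434·(0.89,-0.05) = (2.8144,0.0915)
  v2: (1-0.434)·(2.58,2.99) + 0.434·(0.11,2.12) = (1.5080,2.6124)
  v3: (1-0.434)·(-1.62,3.13) + 0.434·(-2.73,1.49) = (-2.1017,2.4182)
  v4: (1-0.434)·(-2.29,-0.14) + 0.434·(-4.48,-0.34) = (-3.2405,-0.2268)
  v5: (1-0.434)·(-1.92,-3.42) + 0.434·(-3.06,-2.31) = (-2.4148,-2.9383)
  v6: (1-0.434)·(-0.46,-4.21) + 0.434·(-2.19,-3.19) = (-1.2108,-3.7673)
  v7: (1-0.434)·(1.8,-3.92) + 0.434·(-0.69,-2.73) = (0.7193,-3.4035)
  v8: (1-0.434)·(3.44,-1.44) + 0.434·(0.48,-1.15) = (2.1554,-1.3141)
Shoelace sum Σ(x_i·y_{i+1} − x_{i+1}·y_i):
  i=1: 2.8144·2.6124 − 1.5080·0.0915 = +7.2144 (running +7.2144)
  i=2: 1.5080·2.4182 − -2.1017·2.6124 = +9.1374 (running +16.3518)
  i=3: -2.1017·-0.2268 − -3.2405·2.4182 = +8.3129 (running +24.6647)
  i=4: -3.2405·-2.9383 − -2.4148·-0.2268 = +8.9736 (running +33.6383)
  i=5: -2.4148·-3.7673 − -1.2108·-2.9383 = +5.5395 (running +39.1778)
  i=6: -1.2108·-3.4035 − 0.7193·-3.7673 = +6.8311 (running +46.0089)
  i=7: 0.7193·-1.3141 − 2.1554·-3.4035 = +6.3905 (running +52.3994)
  i=8: 2.1554·0.0915 − 2.8144·-1.3141 = +3.8957 (running +56.2951)
Area = |Σ|/2 = |56.2951|/2 = 28.1476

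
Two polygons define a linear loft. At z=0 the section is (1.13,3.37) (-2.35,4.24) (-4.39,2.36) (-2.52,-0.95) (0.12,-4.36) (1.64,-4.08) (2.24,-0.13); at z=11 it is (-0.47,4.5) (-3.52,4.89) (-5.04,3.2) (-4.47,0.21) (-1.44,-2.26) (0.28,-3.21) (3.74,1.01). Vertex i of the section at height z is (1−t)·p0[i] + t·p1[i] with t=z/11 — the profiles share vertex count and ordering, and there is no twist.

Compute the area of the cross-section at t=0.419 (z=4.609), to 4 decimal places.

Area at t=0.419: 38.2533

Cross-section at t=0.419: each vertex is (1-t)·p0[i] + t·p1[i].
  v1: (1-0.419)·(1.13,3.37) + 0.419·(-0.47,4.5) = (0.4596,3.8435)
  v2: (1-0.419)·(-2.35,4.24) + 0.419·(-3.52,4.89) = (-2.8402,4.5123)
  v3: (1-0.419)·(-4.39,2.36) + 0.419·(-5.04,3.2) = (-4.6623,2.7120)
  v4: (1-0.419)·(-2.52,-0.95) + 0.419·(-4.47,0.21) = (-3.3370,-0.4640)
  v5: (1-0.419)·(0.12,-4.36) + 0.419·(-1.44,-2.26) = (-0.5336,-3.4801)
  v6: (1-0.419)·(1.64,-4.08) + 0.419·(0.28,-3.21) = (1.0702,-3.7155)
  v7: (1-0.419)·(2.24,-0.13) + 0.419·(3.74,1.01) = (2.8685,0.3477)
Shoelace sum Σ(x_i·y_{i+1} − x_{i+1}·y_i):
  i=1: 0.4596·4.5123 − -2.8402·3.8435 = +12.9902 (running +12.9902)
  i=2: -2.8402·2.7120 − -4.6623·4.5123 = +13.3356 (running +26.3258)
  i=3: -4.6623·-0.4640 − -3.3370·2.7120 = +11.2131 (running +37.5389)
  i=4: -3.3370·-3.4801 − -0.5336·-0.4640 = +11.3657 (running +48.9045)
  i=5: -0.5336·-3.7155 − 1.0702·-3.4801 = +5.7070 (running +54.6115)
  i=6: 1.0702·0.3477 − 2.8685·-3.7155 = +11.0299 (running +65.6414)
  i=7: 2.8685·3.8435 − 0.4596·0.3477 = +10.8652 (running +76.5066)
Area = |Σ|/2 = |76.5066|/2 = 38.2533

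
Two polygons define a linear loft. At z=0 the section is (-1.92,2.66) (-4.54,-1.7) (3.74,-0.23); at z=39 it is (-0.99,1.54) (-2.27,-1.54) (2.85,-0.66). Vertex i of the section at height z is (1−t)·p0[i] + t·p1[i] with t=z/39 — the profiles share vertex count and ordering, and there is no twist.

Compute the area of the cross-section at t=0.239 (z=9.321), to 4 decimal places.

Cross-section at t=0.239: each vertex is (1-t)·p0[i] + t·p1[i].
  v1: (1-0.239)·(-1.92,2.66) + 0.239·(-0.99,1.54) = (-1.6977,2.3923)
  v2: (1-0.239)·(-4.54,-1.7) + 0.239·(-2.27,-1.54) = (-3.9975,-1.6618)
  v3: (1-0.239)·(3.74,-0.23) + 0.239·(2.85,-0.66) = (3.5273,-0.3328)
Shoelace sum Σ(x_i·y_{i+1} − x_{i+1}·y_i):
  i=1: -1.6977·-1.6618 − -3.9975·2.3923 = +12.3844 (running +12.3844)
  i=2: -3.9975·-0.3328 − 3.5273·-1.6618 = +7.1917 (running +19.5762)
  i=3: 3.5273·2.3923 − -1.6977·-0.3328 = +7.8735 (running +27.4496)
Area = |Σ|/2 = |27.4496|/2 = 13.7248

Area at t=0.239: 13.7248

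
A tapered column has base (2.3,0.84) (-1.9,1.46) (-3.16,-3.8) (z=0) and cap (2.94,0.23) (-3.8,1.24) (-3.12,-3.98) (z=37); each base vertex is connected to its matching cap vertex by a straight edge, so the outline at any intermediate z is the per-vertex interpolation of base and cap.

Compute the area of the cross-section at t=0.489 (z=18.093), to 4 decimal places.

Cross-section at t=0.489: each vertex is (1-t)·p0[i] + t·p1[i].
  v1: (1-0.489)·(2.3,0.84) + 0.489·(2.94,0.23) = (2.6130,0.5417)
  v2: (1-0.489)·(-1.9,1.46) + 0.489·(-3.8,1.24) = (-2.8291,1.3524)
  v3: (1-0.489)·(-3.16,-3.8) + 0.489·(-3.12,-3.98) = (-3.1404,-3.8880)
Shoelace sum Σ(x_i·y_{i+1} − x_{i+1}·y_i):
  i=1: 2.6130·1.3524 − -2.8291·0.5417 = +5.0664 (running +5.0664)
  i=2: -2.8291·-3.8880 − -3.1404·1.3524 = +15.2468 (running +20.3132)
  i=3: -3.1404·0.5417 − 2.6130·-3.8880 = +8.4580 (running +28.7712)
Area = |Σ|/2 = |28.7712|/2 = 14.3856

Area at t=0.489: 14.3856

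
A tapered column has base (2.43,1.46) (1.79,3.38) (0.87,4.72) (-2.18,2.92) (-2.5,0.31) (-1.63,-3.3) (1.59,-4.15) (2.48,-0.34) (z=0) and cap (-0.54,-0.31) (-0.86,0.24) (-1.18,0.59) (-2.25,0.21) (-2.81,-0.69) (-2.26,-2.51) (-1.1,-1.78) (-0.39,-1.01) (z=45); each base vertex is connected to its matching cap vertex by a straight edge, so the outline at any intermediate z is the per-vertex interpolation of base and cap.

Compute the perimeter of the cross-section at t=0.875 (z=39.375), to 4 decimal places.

Cross-section at t=0.875: each vertex is (1-t)·p0[i] + t·p1[i].
  v1: (1-0.875)·(2.43,1.46) + 0.875·(-0.54,-0.31) = (-0.1688,-0.0887)
  v2: (1-0.875)·(1.79,3.38) + 0.875·(-0.86,0.24) = (-0.5287,0.6325)
  v3: (1-0.875)·(0.87,4.72) + 0.875·(-1.18,0.59) = (-0.9237,1.1062)
  v4: (1-0.875)·(-2.18,2.92) + 0.875·(-2.25,0.21) = (-2.2412,0.5487)
  v5: (1-0.875)·(-2.5,0.31) + 0.875·(-2.81,-0.69) = (-2.7713,-0.5650)
  v6: (1-0.875)·(-1.63,-3.3) + 0.875·(-2.26,-2.51) = (-2.1812,-2.6088)
  v7: (1-0.875)·(1.59,-4.15) + 0.875·(-1.1,-1.78) = (-0.7638,-2.0762)
  v8: (1-0.875)·(2.48,-0.34) + 0.875·(-0.39,-1.01) = (-0.0312,-0.9263)
Perimeter = Σ |v_{i+1} − v_i|:
  edge 1→2: √(-0.3600² + 0.7212²) = 0.8061 (running 0.8061)
  edge 2→3: √(-0.3950² + 0.4738²) = 0.6168 (running 1.4229)
  edge 3→4: √(-1.3175² + -0.5575²) = 1.4306 (running 2.8535)
  edge 4→5: √(-0.5300² + -1.1138²) = 1.2334 (running 4.0869)
  edge 5→6: √(0.5900² + -2.0438²) = 2.1272 (running 6.2142)
  edge 6→7: √(1.4175² + 0.5325²) = 1.5142 (running 7.7284)
  edge 7→8: √(0.7325² + 1.1500²) = 1.3635 (running 9.0918)
  edge 8→1: √(-0.1375² + 0.8375²) = 0.8487 (running 9.9406)
Perimeter = 9.9406

Perimeter at t=0.875: 9.9406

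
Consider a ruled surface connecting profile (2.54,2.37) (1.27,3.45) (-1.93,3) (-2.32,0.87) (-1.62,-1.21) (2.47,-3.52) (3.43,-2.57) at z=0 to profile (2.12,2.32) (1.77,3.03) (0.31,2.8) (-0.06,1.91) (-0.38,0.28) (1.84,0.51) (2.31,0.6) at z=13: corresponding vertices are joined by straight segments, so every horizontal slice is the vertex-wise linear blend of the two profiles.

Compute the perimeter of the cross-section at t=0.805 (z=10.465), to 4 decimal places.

Cross-section at t=0.805: each vertex is (1-t)·p0[i] + t·p1[i].
  v1: (1-0.805)·(2.54,2.37) + 0.805·(2.12,2.32) = (2.2019,2.3297)
  v2: (1-0.805)·(1.27,3.45) + 0.805·(1.77,3.03) = (1.6725,3.1119)
  v3: (1-0.805)·(-1.93,3) + 0.805·(0.31,2.8) = (-0.1268,2.8390)
  v4: (1-0.805)·(-2.32,0.87) + 0.805·(-0.06,1.91) = (-0.5007,1.7072)
  v5: (1-0.805)·(-1.62,-1.21) + 0.805·(-0.38,0.28) = (-0.6218,-0.0105)
  v6: (1-0.805)·(2.47,-3.52) + 0.805·(1.84,0.51) = (1.9628,-0.2758)
  v7: (1-0.805)·(3.43,-2.57) + 0.805·(2.31,0.6) = (2.5284,-0.0181)
Perimeter = Σ |v_{i+1} − v_i|:
  edge 1→2: √(-0.5294² + 0.7822²) = 0.9445 (running 0.9445)
  edge 2→3: √(-1.7993² + -0.2729²) = 1.8199 (running 2.7643)
  edge 3→4: √(-0.3739² + -1.1318²) = 1.1920 (running 3.9563)
  edge 4→5: √(-0.1211² + -1.7177²) = 1.7220 (running 5.6783)
  edge 5→6: √(2.5846² + -0.2653²) = 2.5982 (running 8.2766)
  edge 6→7: √(0.5655² + 0.2577²) = 0.6215 (running 8.8980)
  edge 7→1: √(-0.3265² + 2.3479²) = 2.3705 (running 11.2685)
Perimeter = 11.2685

Perimeter at t=0.805: 11.2685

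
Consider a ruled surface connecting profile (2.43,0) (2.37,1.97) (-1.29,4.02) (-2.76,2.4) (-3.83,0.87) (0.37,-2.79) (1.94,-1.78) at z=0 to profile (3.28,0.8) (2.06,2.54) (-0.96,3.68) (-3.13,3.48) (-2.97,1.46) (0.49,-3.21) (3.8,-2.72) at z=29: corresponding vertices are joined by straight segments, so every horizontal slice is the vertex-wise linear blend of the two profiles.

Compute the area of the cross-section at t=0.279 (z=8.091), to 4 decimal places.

Cross-section at t=0.279: each vertex is (1-t)·p0[i] + t·p1[i].
  v1: (1-0.279)·(2.43,0) + 0.279·(3.28,0.8) = (2.6671,0.2232)
  v2: (1-0.279)·(2.37,1.97) + 0.279·(2.06,2.54) = (2.2835,2.1290)
  v3: (1-0.279)·(-1.29,4.02) + 0.279·(-0.96,3.68) = (-1.1979,3.9251)
  v4: (1-0.279)·(-2.76,2.4) + 0.279·(-3.13,3.48) = (-2.8632,2.7013)
  v5: (1-0.279)·(-3.83,0.87) + 0.279·(-2.97,1.46) = (-3.5901,1.0346)
  v6: (1-0.279)·(0.37,-2.79) + 0.279·(0.49,-3.21) = (0.4035,-2.9072)
  v7: (1-0.279)·(1.94,-1.78) + 0.279·(3.8,-2.72) = (2.4589,-2.0423)
Shoelace sum Σ(x_i·y_{i+1} − x_{i+1}·y_i):
  i=1: 2.6671·2.1290 − 2.2835·0.2232 = +5.1688 (running +5.1688)
  i=2: 2.2835·3.9251 − -1.1979·2.1290 = +11.5135 (running +16.6823)
  i=3: -1.1979·2.7013 − -2.8632·3.9251 = +8.0026 (running +24.6849)
  i=4: -2.8632·1.0346 − -3.5901·2.7013 = +6.7356 (running +31.4204)
  i=5: -3.5901·-2.9072 − 0.4035·1.0346 = +10.0195 (running +41.4400)
  i=6: 0.4035·-2.0423 − 2.4589·-2.9072 = +6.3246 (running +47.7645)
  i=7: 2.4589·0.2232 − 2.6671·-2.0423 = +5.9958 (running +53.7604)
Area = |Σ|/2 = |53.7604|/2 = 26.8802

Area at t=0.279: 26.8802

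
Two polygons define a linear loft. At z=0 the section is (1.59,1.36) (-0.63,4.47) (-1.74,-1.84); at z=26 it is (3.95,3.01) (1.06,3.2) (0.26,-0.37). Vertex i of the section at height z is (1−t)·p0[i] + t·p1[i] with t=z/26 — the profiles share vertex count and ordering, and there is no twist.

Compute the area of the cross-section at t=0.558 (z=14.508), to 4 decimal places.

Area at t=0.558: 6.8944

Cross-section at t=0.558: each vertex is (1-t)·p0[i] + t·p1[i].
  v1: (1-0.558)·(1.59,1.36) + 0.558·(3.95,3.01) = (2.9069,2.2807)
  v2: (1-0.558)·(-0.63,4.47) + 0.558·(1.06,3.2) = (0.3130,3.7613)
  v3: (1-0.558)·(-1.74,-1.84) + 0.558·(0.26,-0.37) = (-0.6240,-1.0197)
Shoelace sum Σ(x_i·y_{i+1} − x_{i+1}·y_i):
  i=1: 2.9069·3.7613 − 0.3130·2.2807 = +10.2199 (running +10.2199)
  i=2: 0.3130·-1.0197 − -0.6240·3.7613 = +2.0279 (running +12.2477)
  i=3: -0.6240·2.2807 − 2.9069·-1.0197 = +1.5411 (running +13.7888)
Area = |Σ|/2 = |13.7888|/2 = 6.8944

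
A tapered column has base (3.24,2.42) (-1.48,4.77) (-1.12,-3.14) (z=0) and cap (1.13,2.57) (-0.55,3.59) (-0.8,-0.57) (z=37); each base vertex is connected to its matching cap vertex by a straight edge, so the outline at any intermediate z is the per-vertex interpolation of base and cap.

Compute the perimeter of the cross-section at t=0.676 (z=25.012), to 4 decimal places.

Perimeter at t=0.676: 13.1827

Cross-section at t=0.676: each vertex is (1-t)·p0[i] + t·p1[i].
  v1: (1-0.676)·(3.24,2.42) + 0.676·(1.13,2.57) = (1.8136,2.5214)
  v2: (1-0.676)·(-1.48,4.77) + 0.676·(-0.55,3.59) = (-0.8513,3.9723)
  v3: (1-0.676)·(-1.12,-3.14) + 0.676·(-0.8,-0.57) = (-0.9037,-1.4027)
Perimeter = Σ |v_{i+1} − v_i|:
  edge 1→2: √(-2.6650² + 1.4509²) = 3.0343 (running 3.0343)
  edge 2→3: √(-0.0524² + -5.3750²) = 5.3753 (running 8.4096)
  edge 3→1: √(2.7173² + 3.9241²) = 4.7731 (running 13.1827)
Perimeter = 13.1827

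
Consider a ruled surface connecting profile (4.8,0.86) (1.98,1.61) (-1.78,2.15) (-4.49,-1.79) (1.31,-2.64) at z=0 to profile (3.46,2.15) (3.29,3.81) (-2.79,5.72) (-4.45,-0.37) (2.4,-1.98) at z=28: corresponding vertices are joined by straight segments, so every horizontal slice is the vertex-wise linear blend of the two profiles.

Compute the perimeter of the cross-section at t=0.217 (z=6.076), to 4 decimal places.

Perimeter at t=0.217: 22.6426

Cross-section at t=0.217: each vertex is (1-t)·p0[i] + t·p1[i].
  v1: (1-0.217)·(4.8,0.86) + 0.217·(3.46,2.15) = (4.5092,1.1399)
  v2: (1-0.217)·(1.98,1.61) + 0.217·(3.29,3.81) = (2.2643,2.0874)
  v3: (1-0.217)·(-1.78,2.15) + 0.217·(-2.79,5.72) = (-1.9992,2.9247)
  v4: (1-0.217)·(-4.49,-1.79) + 0.217·(-4.45,-0.37) = (-4.4813,-1.4819)
  v5: (1-0.217)·(1.31,-2.64) + 0.217·(2.4,-1.98) = (1.5465,-2.4968)
Perimeter = Σ |v_{i+1} − v_i|:
  edge 1→2: √(-2.2450² + 0.9475²) = 2.4367 (running 2.4367)
  edge 2→3: √(-4.2634² + 0.8373²) = 4.3449 (running 6.7816)
  edge 3→4: √(-2.4822² + -4.4066²) = 5.0575 (running 11.8391)
  edge 4→5: √(6.0278² + -1.0149²) = 6.1127 (running 17.9518)
  edge 5→1: √(2.9627² + 3.6367²) = 4.6908 (running 22.6426)
Perimeter = 22.6426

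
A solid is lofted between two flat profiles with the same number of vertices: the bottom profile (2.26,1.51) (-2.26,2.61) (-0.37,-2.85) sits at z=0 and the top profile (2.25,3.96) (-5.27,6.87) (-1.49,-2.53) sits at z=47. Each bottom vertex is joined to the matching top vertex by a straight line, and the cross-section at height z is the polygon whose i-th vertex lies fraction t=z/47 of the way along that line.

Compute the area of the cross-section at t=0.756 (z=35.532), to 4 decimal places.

Area at t=0.756: 24.5447

Cross-section at t=0.756: each vertex is (1-t)·p0[i] + t·p1[i].
  v1: (1-0.756)·(2.26,1.51) + 0.756·(2.25,3.96) = (2.2524,3.3622)
  v2: (1-0.756)·(-2.26,2.61) + 0.756·(-5.27,6.87) = (-4.5356,5.8306)
  v3: (1-0.756)·(-0.37,-2.85) + 0.756·(-1.49,-2.53) = (-1.2167,-2.6081)
Shoelace sum Σ(x_i·y_{i+1} − x_{i+1}·y_i):
  i=1: 2.2524·5.8306 − -4.5356·3.3622 = +28.3824 (running +28.3824)
  i=2: -4.5356·-2.6081 − -1.2167·5.8306 = +18.9233 (running +47.3057)
  i=3: -1.2167·3.3622 − 2.2524·-2.6081 = +1.7837 (running +49.0894)
Area = |Σ|/2 = |49.0894|/2 = 24.5447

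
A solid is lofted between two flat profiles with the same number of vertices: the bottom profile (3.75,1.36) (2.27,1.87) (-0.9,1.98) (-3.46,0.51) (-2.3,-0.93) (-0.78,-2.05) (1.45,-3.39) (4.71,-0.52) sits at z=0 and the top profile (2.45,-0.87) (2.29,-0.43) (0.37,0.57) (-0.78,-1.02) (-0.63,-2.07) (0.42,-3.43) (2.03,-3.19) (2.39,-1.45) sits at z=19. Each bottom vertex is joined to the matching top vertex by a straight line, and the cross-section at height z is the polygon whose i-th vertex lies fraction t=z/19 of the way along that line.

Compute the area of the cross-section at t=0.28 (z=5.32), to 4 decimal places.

Cross-section at t=0.28: each vertex is (1-t)·p0[i] + t·p1[i].
  v1: (1-0.28)·(3.75,1.36) + 0.28·(2.45,-0.87) = (3.3860,0.7356)
  v2: (1-0.28)·(2.27,1.87) + 0.28·(2.29,-0.43) = (2.2756,1.2260)
  v3: (1-0.28)·(-0.9,1.98) + 0.28·(0.37,0.57) = (-0.5444,1.5852)
  v4: (1-0.28)·(-3.46,0.51) + 0.28·(-0.78,-1.02) = (-2.7096,0.0816)
  v5: (1-0.28)·(-2.3,-0.93) + 0.28·(-0.63,-2.07) = (-1.8324,-1.2492)
  v6: (1-0.28)·(-0.78,-2.05) + 0.28·(0.42,-3.43) = (-0.4440,-2.4364)
  v7: (1-0.28)·(1.45,-3.39) + 0.28·(2.03,-3.19) = (1.6124,-3.3340)
  v8: (1-0.28)·(4.71,-0.52) + 0.28·(2.39,-1.45) = (4.0604,-0.7804)
Shoelace sum Σ(x_i·y_{i+1} − x_{i+1}·y_i):
  i=1: 3.3860·1.2260 − 2.2756·0.7356 = +2.4773 (running +2.4773)
  i=2: 2.2756·1.5852 − -0.5444·1.2260 = +4.2747 (running +6.7520)
  i=3: -0.5444·0.0816 − -2.7096·1.5852 = +4.2508 (running +11.0029)
  i=4: -2.7096·-1.2492 − -1.8324·0.0816 = +3.5344 (running +14.5372)
  i=5: -1.8324·-2.4364 − -0.4440·-1.2492 = +3.9098 (running +18.4470)
  i=6: -0.4440·-3.3340 − 1.6124·-2.4364 = +5.4087 (running +23.8558)
  i=7: 1.6124·-0.7804 − 4.0604·-3.3340 = +12.2791 (running +36.1348)
  i=8: 4.0604·0.7356 − 3.3860·-0.7804 = +5.6293 (running +41.7641)
Area = |Σ|/2 = |41.7641|/2 = 20.8820

Area at t=0.28: 20.8820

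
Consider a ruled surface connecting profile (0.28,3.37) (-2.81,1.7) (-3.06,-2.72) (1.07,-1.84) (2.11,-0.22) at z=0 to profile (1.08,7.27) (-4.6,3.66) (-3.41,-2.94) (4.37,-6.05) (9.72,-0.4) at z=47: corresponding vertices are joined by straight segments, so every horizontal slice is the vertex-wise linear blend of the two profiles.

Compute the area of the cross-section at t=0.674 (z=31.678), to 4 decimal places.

Cross-section at t=0.674: each vertex is (1-t)·p0[i] + t·p1[i].
  v1: (1-0.674)·(0.28,3.37) + 0.674·(1.08,7.27) = (0.8192,5.9986)
  v2: (1-0.674)·(-2.81,1.7) + 0.674·(-4.6,3.66) = (-4.0165,3.0210)
  v3: (1-0.674)·(-3.06,-2.72) + 0.674·(-3.41,-2.94) = (-3.2959,-2.8683)
  v4: (1-0.674)·(1.07,-1.84) + 0.674·(4.37,-6.05) = (3.2942,-4.6775)
  v5: (1-0.674)·(2.11,-0.22) + 0.674·(9.72,-0.4) = (7.2391,-0.3413)
Shoelace sum Σ(x_i·y_{i+1} − x_{i+1}·y_i):
  i=1: 0.8192·3.0210 − -4.0165·5.9986 = +26.5680 (running +26.5680)
  i=2: -4.0165·-2.8683 − -3.2959·3.0210 = +21.4774 (running +48.0454)
  i=3: -3.2959·-4.6775 − 3.2942·-2.8683 = +24.8654 (running +72.9107)
  i=4: 3.2942·-0.3413 − 7.2391·-4.6775 = +32.7370 (running +105.6477)
  i=5: 7.2391·5.9986 − 0.8192·-0.3413 = +43.7043 (running +149.3520)
Area = |Σ|/2 = |149.3520|/2 = 74.6760

Area at t=0.674: 74.6760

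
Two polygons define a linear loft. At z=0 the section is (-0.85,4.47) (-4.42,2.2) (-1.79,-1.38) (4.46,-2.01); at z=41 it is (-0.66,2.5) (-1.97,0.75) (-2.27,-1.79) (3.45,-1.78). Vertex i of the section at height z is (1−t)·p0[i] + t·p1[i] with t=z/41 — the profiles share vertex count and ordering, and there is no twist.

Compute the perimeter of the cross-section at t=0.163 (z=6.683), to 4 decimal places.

Cross-section at t=0.163: each vertex is (1-t)·p0[i] + t·p1[i].
  v1: (1-0.163)·(-0.85,4.47) + 0.163·(-0.66,2.5) = (-0.8190,4.1489)
  v2: (1-0.163)·(-4.42,2.2) + 0.163·(-1.97,0.75) = (-4.0206,1.9637)
  v3: (1-0.163)·(-1.79,-1.38) + 0.163·(-2.27,-1.79) = (-1.8682,-1.4468)
  v4: (1-0.163)·(4.46,-2.01) + 0.163·(3.45,-1.78) = (4.2954,-1.9725)
Perimeter = Σ |v_{i+1} − v_i|:
  edge 1→2: √(-3.2016² + -2.1852²) = 3.8763 (running 3.8763)
  edge 2→3: √(2.1524² + -3.4105²) = 4.0329 (running 7.9092)
  edge 3→4: √(6.1636² + -0.5257²) = 6.1860 (running 14.0952)
  edge 4→1: √(-5.1144² + 6.1214²) = 7.9768 (running 22.0719)
Perimeter = 22.0719

Perimeter at t=0.163: 22.0719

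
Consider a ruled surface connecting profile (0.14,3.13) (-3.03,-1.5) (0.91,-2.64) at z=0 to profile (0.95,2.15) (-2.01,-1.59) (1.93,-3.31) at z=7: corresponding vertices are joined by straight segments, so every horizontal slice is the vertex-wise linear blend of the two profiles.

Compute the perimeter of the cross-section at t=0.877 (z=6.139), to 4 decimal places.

Cross-section at t=0.877: each vertex is (1-t)·p0[i] + t·p1[i].
  v1: (1-0.877)·(0.14,3.13) + 0.877·(0.95,2.15) = (0.8504,2.2705)
  v2: (1-0.877)·(-3.03,-1.5) + 0.877·(-2.01,-1.59) = (-2.1355,-1.5789)
  v3: (1-0.877)·(0.91,-2.64) + 0.877·(1.93,-3.31) = (1.8045,-3.2276)
Perimeter = Σ |v_{i+1} − v_i|:
  edge 1→2: √(-2.9858² + -3.8495²) = 4.8717 (running 4.8717)
  edge 2→3: √(3.9400² + -1.6487²) = 4.2710 (running 9.1427)
  edge 3→1: √(-0.9542² + 5.4981²) = 5.5803 (running 14.7231)
Perimeter = 14.7231

Perimeter at t=0.877: 14.7231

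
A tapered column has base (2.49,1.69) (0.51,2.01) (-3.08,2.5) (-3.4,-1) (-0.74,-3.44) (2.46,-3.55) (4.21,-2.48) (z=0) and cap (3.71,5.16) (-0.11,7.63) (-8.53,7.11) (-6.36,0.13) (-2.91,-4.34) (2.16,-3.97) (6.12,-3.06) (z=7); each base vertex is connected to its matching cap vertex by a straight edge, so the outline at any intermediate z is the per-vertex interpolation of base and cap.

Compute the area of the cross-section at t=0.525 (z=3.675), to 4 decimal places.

Cross-section at t=0.525: each vertex is (1-t)·p0[i] + t·p1[i].
  v1: (1-0.525)·(2.49,1.69) + 0.525·(3.71,5.16) = (3.1305,3.5118)
  v2: (1-0.525)·(0.51,2.01) + 0.525·(-0.11,7.63) = (0.1845,4.9605)
  v3: (1-0.525)·(-3.08,2.5) + 0.525·(-8.53,7.11) = (-5.9413,4.9203)
  v4: (1-0.525)·(-3.4,-1) + 0.525·(-6.36,0.13) = (-4.9540,-0.4067)
  v5: (1-0.525)·(-0.74,-3.44) + 0.525·(-2.91,-4.34) = (-1.8793,-3.9125)
  v6: (1-0.525)·(2.46,-3.55) + 0.525·(2.16,-3.97) = (2.3025,-3.7705)
  v7: (1-0.525)·(4.21,-2.48) + 0.525·(6.12,-3.06) = (5.2127,-2.7845)
Shoelace sum Σ(x_i·y_{i+1} − x_{i+1}·y_i):
  i=1: 3.1305·4.9605 − 0.1845·3.5118 = +14.8809 (running +14.8809)
  i=2: 0.1845·4.9203 − -5.9413·4.9605 = +30.3794 (running +45.2603)
  i=3: -5.9413·-0.4067 − -4.9540·4.9203 = +26.7915 (running +72.0518)
  i=4: -4.9540·-3.9125 − -1.8793·-0.4067 = +18.6181 (running +90.6699)
  i=5: -1.8793·-3.7705 − 2.3025·-3.9125 = +16.0942 (running +106.7642)
  i=6: 2.3025·-2.7845 − 5.2127·-3.7705 = +13.2434 (running +120.0076)
  i=7: 5.2127·3.5118 − 3.1305·-2.7845 = +27.0228 (running +147.0303)
Area = |Σ|/2 = |147.0303|/2 = 73.5152

Area at t=0.525: 73.5152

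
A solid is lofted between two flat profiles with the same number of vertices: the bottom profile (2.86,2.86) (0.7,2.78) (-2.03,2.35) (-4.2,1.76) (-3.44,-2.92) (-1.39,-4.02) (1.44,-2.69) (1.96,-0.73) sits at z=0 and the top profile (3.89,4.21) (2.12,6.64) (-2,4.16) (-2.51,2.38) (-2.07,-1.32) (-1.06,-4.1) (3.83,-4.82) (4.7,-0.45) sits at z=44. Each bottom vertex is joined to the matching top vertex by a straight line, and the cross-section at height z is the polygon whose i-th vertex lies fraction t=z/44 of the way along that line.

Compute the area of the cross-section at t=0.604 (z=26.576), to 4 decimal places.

Cross-section at t=0.604: each vertex is (1-t)·p0[i] + t·p1[i].
  v1: (1-0.604)·(2.86,2.86) + 0.604·(3.89,4.21) = (3.4821,3.6754)
  v2: (1-0.604)·(0.7,2.78) + 0.604·(2.12,6.64) = (1.5577,5.1114)
  v3: (1-0.604)·(-2.03,2.35) + 0.604·(-2,4.16) = (-2.0119,3.4432)
  v4: (1-0.604)·(-4.2,1.76) + 0.604·(-2.51,2.38) = (-3.1792,2.1345)
  v5: (1-0.604)·(-3.44,-2.92) + 0.604·(-2.07,-1.32) = (-2.6125,-1.9536)
  v6: (1-0.604)·(-1.39,-4.02) + 0.604·(-1.06,-4.1) = (-1.1907,-4.0683)
  v7: (1-0.604)·(1.44,-2.69) + 0.604·(3.83,-4.82) = (2.8836,-3.9765)
  v8: (1-0.604)·(1.96,-0.73) + 0.604·(4.7,-0.45) = (3.6150,-0.5609)
Shoelace sum Σ(x_i·y_{i+1} − x_{i+1}·y_i):
  i=1: 3.4821·5.1114 − 1.5577·3.6754 = +12.0736 (running +12.0736)
  i=2: 1.5577·3.4432 − -2.0119·5.1114 = +15.6471 (running +27.7206)
  i=3: -2.0119·2.1345 − -3.1792·3.4432 = +6.6526 (running +34.3732)
  i=4: -3.1792·-1.9536 − -2.6125·2.1345 = +11.7873 (running +46.1605)
  i=5: -2.6125·-4.0683 − -1.1907·-1.9536 = +8.3025 (running +54.4630)
  i=6: -1.1907·-3.9765 − 2.8836·-4.0683 = +16.4660 (running +70.9290)
  i=7: 2.8836·-0.5609 − 3.6150·-3.9765 = +12.7576 (running +83.6866)
  i=8: 3.6150·3.6754 − 3.4821·-0.5609 = +15.2395 (running +98.9261)
Area = |Σ|/2 = |98.9261|/2 = 49.4630

Area at t=0.604: 49.4630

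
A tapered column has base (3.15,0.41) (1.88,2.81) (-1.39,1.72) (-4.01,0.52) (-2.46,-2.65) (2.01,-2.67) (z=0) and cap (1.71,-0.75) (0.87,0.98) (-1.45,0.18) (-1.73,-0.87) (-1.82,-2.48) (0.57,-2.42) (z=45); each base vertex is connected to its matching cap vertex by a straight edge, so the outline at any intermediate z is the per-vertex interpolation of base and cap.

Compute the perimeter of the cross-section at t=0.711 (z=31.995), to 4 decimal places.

Perimeter at t=0.711: 13.8026

Cross-section at t=0.711: each vertex is (1-t)·p0[i] + t·p1[i].
  v1: (1-0.711)·(3.15,0.41) + 0.711·(1.71,-0.75) = (2.1262,-0.4148)
  v2: (1-0.711)·(1.88,2.81) + 0.711·(0.87,0.98) = (1.1619,1.5089)
  v3: (1-0.711)·(-1.39,1.72) + 0.711·(-1.45,0.18) = (-1.4327,0.6251)
  v4: (1-0.711)·(-4.01,0.52) + 0.711·(-1.73,-0.87) = (-2.3889,-0.4683)
  v5: (1-0.711)·(-2.46,-2.65) + 0.711·(-1.82,-2.48) = (-2.0050,-2.5291)
  v6: (1-0.711)·(2.01,-2.67) + 0.711·(0.57,-2.42) = (0.9862,-2.4922)
Perimeter = Σ |v_{i+1} − v_i|:
  edge 1→2: √(-0.9643² + 1.9236²) = 2.1518 (running 2.1518)
  edge 2→3: √(-2.5945² + -0.8838²) = 2.7410 (running 4.8927)
  edge 3→4: √(-0.9563² + -1.0934²) = 1.4525 (running 6.3453)
  edge 4→5: √(0.3840² + -2.0608²) = 2.0963 (running 8.4416)
  edge 5→6: √(2.9911² + 0.0369²) = 2.9913 (running 11.4329)
  edge 6→1: √(1.1400² + 2.0775²) = 2.3697 (running 13.8026)
Perimeter = 13.8026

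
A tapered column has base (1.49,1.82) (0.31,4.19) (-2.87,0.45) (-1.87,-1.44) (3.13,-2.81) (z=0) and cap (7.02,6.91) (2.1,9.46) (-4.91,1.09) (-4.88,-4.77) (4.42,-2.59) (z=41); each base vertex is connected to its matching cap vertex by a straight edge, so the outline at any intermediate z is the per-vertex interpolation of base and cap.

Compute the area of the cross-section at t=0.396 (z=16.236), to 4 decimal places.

Cross-section at t=0.396: each vertex is (1-t)·p0[i] + t·p1[i].
  v1: (1-0.396)·(1.49,1.82) + 0.396·(7.02,6.91) = (3.6799,3.8356)
  v2: (1-0.396)·(0.31,4.19) + 0.396·(2.1,9.46) = (1.0188,6.2769)
  v3: (1-0.396)·(-2.87,0.45) + 0.396·(-4.91,1.09) = (-3.6778,0.7034)
  v4: (1-0.396)·(-1.87,-1.44) + 0.396·(-4.88,-4.77) = (-3.0620,-2.7587)
  v5: (1-0.396)·(3.13,-2.81) + 0.396·(4.42,-2.59) = (3.6408,-2.7229)
Shoelace sum Σ(x_i·y_{i+1} − x_{i+1}·y_i):
  i=1: 3.6799·6.2769 − 1.0188·3.8356 = +19.1904 (running +19.1904)
  i=2: 1.0188·0.7034 − -3.6778·6.2769 = +23.8022 (running +42.9926)
  i=3: -3.6778·-2.7587 − -3.0620·0.7034 = +12.2999 (running +55.2925)
  i=4: -3.0620·-2.7229 − 3.6408·-2.7587 = +18.3813 (running +73.6738)
  i=5: 3.6408·3.8356 − 3.6799·-2.7229 = +23.9848 (running +97.6586)
Area = |Σ|/2 = |97.6586|/2 = 48.8293

Area at t=0.396: 48.8293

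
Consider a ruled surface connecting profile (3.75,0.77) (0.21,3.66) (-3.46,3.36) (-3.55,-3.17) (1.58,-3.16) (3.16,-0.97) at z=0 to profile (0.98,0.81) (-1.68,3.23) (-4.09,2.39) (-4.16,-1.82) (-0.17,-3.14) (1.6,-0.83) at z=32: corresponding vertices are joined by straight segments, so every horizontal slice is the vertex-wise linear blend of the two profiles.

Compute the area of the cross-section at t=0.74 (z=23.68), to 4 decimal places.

Cross-section at t=0.74: each vertex is (1-t)·p0[i] + t·p1[i].
  v1: (1-0.74)·(3.75,0.77) + 0.74·(0.98,0.81) = (1.7002,0.7996)
  v2: (1-0.74)·(0.21,3.66) + 0.74·(-1.68,3.23) = (-1.1886,3.3418)
  v3: (1-0.74)·(-3.46,3.36) + 0.74·(-4.09,2.39) = (-3.9262,2.6422)
  v4: (1-0.74)·(-3.55,-3.17) + 0.74·(-4.16,-1.82) = (-4.0014,-2.1710)
  v5: (1-0.74)·(1.58,-3.16) + 0.74·(-0.17,-3.14) = (0.2850,-3.1452)
  v6: (1-0.74)·(3.16,-0.97) + 0.74·(1.6,-0.83) = (2.0056,-0.8664)
Shoelace sum Σ(x_i·y_{i+1} − x_{i+1}·y_i):
  i=1: 1.7002·3.3418 − -1.1886·0.7996 = +6.6321 (running +6.6321)
  i=2: -1.1886·2.6422 − -3.9262·3.3418 = +9.9801 (running +16.6122)
  i=3: -3.9262·-2.1710 − -4.0014·2.6422 = +19.0963 (running +35.7085)
  i=4: -4.0014·-3.1452 − 0.2850·-2.1710 = +13.2039 (running +48.9124)
  i=5: 0.2850·-0.8664 − 2.0056·-3.1452 = +6.0611 (running +54.9735)
  i=6: 2.0056·0.7996 − 1.7002·-0.8664 = +3.0767 (running +58.0502)
Area = |Σ|/2 = |58.0502|/2 = 29.0251

Area at t=0.74: 29.0251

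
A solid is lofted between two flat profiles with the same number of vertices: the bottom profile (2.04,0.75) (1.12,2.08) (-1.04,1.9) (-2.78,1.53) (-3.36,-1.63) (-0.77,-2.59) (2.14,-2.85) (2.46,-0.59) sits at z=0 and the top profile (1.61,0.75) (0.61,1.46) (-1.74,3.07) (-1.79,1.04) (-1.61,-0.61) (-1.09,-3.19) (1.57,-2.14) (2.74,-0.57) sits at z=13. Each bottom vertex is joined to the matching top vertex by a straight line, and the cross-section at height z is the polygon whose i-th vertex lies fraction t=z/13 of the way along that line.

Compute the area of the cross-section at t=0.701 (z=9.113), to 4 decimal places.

Cross-section at t=0.701: each vertex is (1-t)·p0[i] + t·p1[i].
  v1: (1-0.701)·(2.04,0.75) + 0.701·(1.61,0.75) = (1.7386,0.7500)
  v2: (1-0.701)·(1.12,2.08) + 0.701·(0.61,1.46) = (0.7625,1.6454)
  v3: (1-0.701)·(-1.04,1.9) + 0.701·(-1.74,3.07) = (-1.5307,2.7202)
  v4: (1-0.701)·(-2.78,1.53) + 0.701·(-1.79,1.04) = (-2.0860,1.1865)
  v5: (1-0.701)·(-3.36,-1.63) + 0.701·(-1.61,-0.61) = (-2.1333,-0.9150)
  v6: (1-0.701)·(-0.77,-2.59) + 0.701·(-1.09,-3.19) = (-0.9943,-3.0106)
  v7: (1-0.701)·(2.14,-2.85) + 0.701·(1.57,-2.14) = (1.7404,-2.3523)
  v8: (1-0.701)·(2.46,-0.59) + 0.701·(2.74,-0.57) = (2.6563,-0.5760)
Shoelace sum Σ(x_i·y_{i+1} − x_{i+1}·y_i):
  i=1: 1.7386·1.6454 − 0.7625·0.7500 = +2.2887 (running +2.2887)
  i=2: 0.7625·2.7202 − -1.5307·1.6454 = +4.5927 (running +6.8814)
  i=3: -1.5307·1.1865 − -2.0860·2.7202 = +3.8581 (running +10.7395)
  i=4: -2.0860·-0.9150 − -2.1333·1.1865 = +4.4398 (running +15.1793)
  i=5: -2.1333·-3.0106 − -0.9943·-0.9150 = +5.5126 (running +20.6919)
  i=6: -0.9943·-2.3523 − 1.7404·-3.0106 = +7.5787 (running +28.2706)
  i=7: 1.7404·-0.5760 − 2.6563·-2.3523 = +5.2459 (running +33.5165)
  i=8: 2.6563·0.7500 − 1.7386·-0.5760 = +2.9936 (running +36.5100)
Area = |Σ|/2 = |36.5100|/2 = 18.2550

Area at t=0.701: 18.2550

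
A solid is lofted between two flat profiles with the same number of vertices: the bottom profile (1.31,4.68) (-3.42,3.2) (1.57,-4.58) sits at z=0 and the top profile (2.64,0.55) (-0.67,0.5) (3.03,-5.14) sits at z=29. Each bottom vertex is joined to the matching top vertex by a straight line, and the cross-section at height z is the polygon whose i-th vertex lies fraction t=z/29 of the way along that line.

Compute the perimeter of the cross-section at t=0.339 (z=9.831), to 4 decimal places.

Cross-section at t=0.339: each vertex is (1-t)·p0[i] + t·p1[i].
  v1: (1-0.339)·(1.31,4.68) + 0.339·(2.64,0.55) = (1.7609,3.2799)
  v2: (1-0.339)·(-3.42,3.2) + 0.339·(-0.67,0.5) = (-2.4877,2.2847)
  v3: (1-0.339)·(1.57,-4.58) + 0.339·(3.03,-5.14) = (2.0649,-4.7698)
Perimeter = Σ |v_{i+1} − v_i|:
  edge 1→2: √(-4.2486² + -0.9952²) = 4.3636 (running 4.3636)
  edge 2→3: √(4.5527² + -7.0545²) = 8.3960 (running 12.7597)
  edge 3→1: √(-0.3041² + 8.0498²) = 8.0555 (running 20.8152)
Perimeter = 20.8152

Perimeter at t=0.339: 20.8152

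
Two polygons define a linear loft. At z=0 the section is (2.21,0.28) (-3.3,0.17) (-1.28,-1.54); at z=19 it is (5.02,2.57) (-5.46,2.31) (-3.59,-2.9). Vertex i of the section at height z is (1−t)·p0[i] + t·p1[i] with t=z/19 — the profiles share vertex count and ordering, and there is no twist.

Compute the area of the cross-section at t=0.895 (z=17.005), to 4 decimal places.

Cross-section at t=0.895: each vertex is (1-t)·p0[i] + t·p1[i].
  v1: (1-0.895)·(2.21,0.28) + 0.895·(5.02,2.57) = (4.7249,2.3295)
  v2: (1-0.895)·(-3.3,0.17) + 0.895·(-5.46,2.31) = (-5.2332,2.0853)
  v3: (1-0.895)·(-1.28,-1.54) + 0.895·(-3.59,-2.9) = (-3.3474,-2.7572)
Shoelace sum Σ(x_i·y_{i+1} − x_{i+1}·y_i):
  i=1: 4.7249·2.0853 − -5.2332·2.3295 = +22.0439 (running +22.0439)
  i=2: -5.2332·-2.7572 − -3.3474·2.0853 = +21.4094 (running +43.4534)
  i=3: -3.3474·2.3295 − 4.7249·-2.7572 = +5.2296 (running +48.6829)
Area = |Σ|/2 = |48.6829|/2 = 24.3415

Area at t=0.895: 24.3415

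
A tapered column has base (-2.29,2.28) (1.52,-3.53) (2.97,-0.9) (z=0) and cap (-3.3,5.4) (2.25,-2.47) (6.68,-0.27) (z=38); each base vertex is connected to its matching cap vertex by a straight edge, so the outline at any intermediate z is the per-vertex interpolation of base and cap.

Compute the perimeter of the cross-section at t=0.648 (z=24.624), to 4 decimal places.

Perimeter at t=0.648: 22.4041

Cross-section at t=0.648: each vertex is (1-t)·p0[i] + t·p1[i].
  v1: (1-0.648)·(-2.29,2.28) + 0.648·(-3.3,5.4) = (-2.9445,4.3018)
  v2: (1-0.648)·(1.52,-3.53) + 0.648·(2.25,-2.47) = (1.9930,-2.8431)
  v3: (1-0.648)·(2.97,-0.9) + 0.648·(6.68,-0.27) = (5.3741,-0.4918)
Perimeter = Σ |v_{i+1} − v_i|:
  edge 1→2: √(4.9375² + -7.1449²) = 8.6850 (running 8.6850)
  edge 2→3: √(3.3810² + 2.3514²) = 4.1183 (running 12.8032)
  edge 3→1: √(-8.3186² + 4.7935²) = 9.6008 (running 22.4041)
Perimeter = 22.4041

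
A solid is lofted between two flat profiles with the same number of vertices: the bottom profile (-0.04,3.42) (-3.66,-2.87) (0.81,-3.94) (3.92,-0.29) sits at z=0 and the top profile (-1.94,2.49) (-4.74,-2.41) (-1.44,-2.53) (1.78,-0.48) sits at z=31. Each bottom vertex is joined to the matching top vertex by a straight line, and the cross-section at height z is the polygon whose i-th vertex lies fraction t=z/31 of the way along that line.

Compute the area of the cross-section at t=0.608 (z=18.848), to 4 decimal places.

Cross-section at t=0.608: each vertex is (1-t)·p0[i] + t·p1[i].
  v1: (1-0.608)·(-0.04,3.42) + 0.608·(-1.94,2.49) = (-1.1952,2.8546)
  v2: (1-0.608)·(-3.66,-2.87) + 0.608·(-4.74,-2.41) = (-4.3166,-2.5903)
  v3: (1-0.608)·(0.81,-3.94) + 0.608·(-1.44,-2.53) = (-0.5580,-3.0827)
  v4: (1-0.608)·(3.92,-0.29) + 0.608·(1.78,-0.48) = (2.6189,-0.4055)
Shoelace sum Σ(x_i·y_{i+1} − x_{i+1}·y_i):
  i=1: -1.1952·-2.5903 − -4.3166·2.8546 = +15.4181 (running +15.4181)
  i=2: -4.3166·-3.0827 − -0.5580·-2.5903 = +11.8616 (running +27.2797)
  i=3: -0.5580·-0.4055 − 2.6189·-3.0827 = +8.2996 (running +35.5792)
  i=4: 2.6189·2.8546 − -1.1952·-0.4055 = +6.9911 (running +42.5703)
Area = |Σ|/2 = |42.5703|/2 = 21.2851

Area at t=0.608: 21.2851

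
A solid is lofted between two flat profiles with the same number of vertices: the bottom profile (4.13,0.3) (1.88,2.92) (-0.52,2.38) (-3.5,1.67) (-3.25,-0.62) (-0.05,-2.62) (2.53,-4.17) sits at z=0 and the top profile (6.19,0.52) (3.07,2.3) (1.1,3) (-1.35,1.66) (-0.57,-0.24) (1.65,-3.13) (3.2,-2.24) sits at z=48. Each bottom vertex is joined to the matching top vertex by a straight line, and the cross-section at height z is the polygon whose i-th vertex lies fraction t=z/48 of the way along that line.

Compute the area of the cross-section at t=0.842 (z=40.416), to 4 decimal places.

Cross-section at t=0.842: each vertex is (1-t)·p0[i] + t·p1[i].
  v1: (1-0.842)·(4.13,0.3) + 0.842·(6.19,0.52) = (5.8645,0.4852)
  v2: (1-0.842)·(1.88,2.92) + 0.842·(3.07,2.3) = (2.8820,2.3980)
  v3: (1-0.842)·(-0.52,2.38) + 0.842·(1.1,3) = (0.8440,2.9020)
  v4: (1-0.842)·(-3.5,1.67) + 0.842·(-1.35,1.66) = (-1.6897,1.6616)
  v5: (1-0.842)·(-3.25,-0.62) + 0.842·(-0.57,-0.24) = (-0.9934,-0.3000)
  v6: (1-0.842)·(-0.05,-2.62) + 0.842·(1.65,-3.13) = (1.3814,-3.0494)
  v7: (1-0.842)·(2.53,-4.17) + 0.842·(3.2,-2.24) = (3.0941,-2.5449)
Shoelace sum Σ(x_i·y_{i+1} − x_{i+1}·y_i):
  i=1: 5.8645·2.3980 − 2.8820·0.4852 = +12.6644 (running +12.6644)
  i=2: 2.8820·2.9020 − 0.8440·2.3980 = +6.3396 (running +19.0041)
  i=3: 0.8440·1.6616 − -1.6897·2.9020 = +6.3060 (running +25.3101)
  i=4: -1.6897·-0.3000 − -0.9934·1.6616 = +2.1577 (running +27.4678)
  i=5: -0.9934·-3.0494 − 1.3814·-0.3000 = +3.4439 (running +30.9116)
  i=6: 1.3814·-2.5449 − 3.0941·-3.0494 = +5.9198 (running +36.8314)
  i=7: 3.0941·0.4852 − 5.8645·-2.5449 = +16.4263 (running +53.2576)
Area = |Σ|/2 = |53.2576|/2 = 26.6288

Area at t=0.842: 26.6288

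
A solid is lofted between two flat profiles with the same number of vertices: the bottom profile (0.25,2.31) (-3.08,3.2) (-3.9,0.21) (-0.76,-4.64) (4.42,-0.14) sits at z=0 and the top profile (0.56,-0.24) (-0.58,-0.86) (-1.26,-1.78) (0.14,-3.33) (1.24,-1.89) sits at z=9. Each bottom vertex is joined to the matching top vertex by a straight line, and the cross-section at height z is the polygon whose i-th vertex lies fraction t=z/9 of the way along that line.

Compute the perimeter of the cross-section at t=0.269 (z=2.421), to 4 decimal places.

Cross-section at t=0.269: each vertex is (1-t)·p0[i] + t·p1[i].
  v1: (1-0.269)·(0.25,2.31) + 0.269·(0.56,-0.24) = (0.3334,1.6240)
  v2: (1-0.269)·(-3.08,3.2) + 0.269·(-0.58,-0.86) = (-2.4075,2.1079)
  v3: (1-0.269)·(-3.9,0.21) + 0.269·(-1.26,-1.78) = (-3.1898,-0.3253)
  v4: (1-0.269)·(-0.76,-4.64) + 0.269·(0.14,-3.33) = (-0.5179,-4.2876)
  v5: (1-0.269)·(4.42,-0.14) + 0.269·(1.24,-1.89) = (3.5646,-0.6108)
Perimeter = Σ |v_{i+1} − v_i|:
  edge 1→2: √(-2.7409² + 0.4838²) = 2.7833 (running 2.7833)
  edge 2→3: √(-0.7823² + -2.4332²) = 2.5559 (running 5.3391)
  edge 3→4: √(2.6719² + -3.9623²) = 4.7790 (running 10.1181)
  edge 4→5: √(4.0825² + 3.6769²) = 5.4942 (running 15.6123)
  edge 5→1: √(-3.2312² + 2.2348²) = 3.9287 (running 19.5410)
Perimeter = 19.5410

Perimeter at t=0.269: 19.5410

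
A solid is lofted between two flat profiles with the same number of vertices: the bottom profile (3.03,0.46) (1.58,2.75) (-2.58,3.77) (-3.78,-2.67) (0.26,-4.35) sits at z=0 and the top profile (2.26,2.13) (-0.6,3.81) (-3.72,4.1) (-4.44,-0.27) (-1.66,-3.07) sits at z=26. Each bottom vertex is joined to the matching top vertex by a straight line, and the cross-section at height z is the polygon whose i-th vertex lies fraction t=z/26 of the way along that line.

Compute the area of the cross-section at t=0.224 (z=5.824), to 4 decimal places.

Area at t=0.224: 34.2518

Cross-section at t=0.224: each vertex is (1-t)·p0[i] + t·p1[i].
  v1: (1-0.224)·(3.03,0.46) + 0.224·(2.26,2.13) = (2.8575,0.8341)
  v2: (1-0.224)·(1.58,2.75) + 0.224·(-0.6,3.81) = (1.0917,2.9874)
  v3: (1-0.224)·(-2.58,3.77) + 0.224·(-3.72,4.1) = (-2.8354,3.8439)
  v4: (1-0.224)·(-3.78,-2.67) + 0.224·(-4.44,-0.27) = (-3.9278,-2.1324)
  v5: (1-0.224)·(0.26,-4.35) + 0.224·(-1.66,-3.07) = (-0.1701,-4.0633)
Shoelace sum Σ(x_i·y_{i+1} − x_{i+1}·y_i):
  i=1: 2.8575·2.9874 − 1.0917·0.8341 = +7.6261 (running +7.6261)
  i=2: 1.0917·3.8439 − -2.8354·2.9874 = +12.6668 (running +20.2929)
  i=3: -2.8354·-2.1324 − -3.9278·3.8439 = +21.1444 (running +41.4373)
  i=4: -3.9278·-4.0633 − -0.1701·-2.1324 = +15.5972 (running +57.0346)
  i=5: -0.1701·0.8341 − 2.8575·-4.0633 = +11.4690 (running +68.5036)
Area = |Σ|/2 = |68.5036|/2 = 34.2518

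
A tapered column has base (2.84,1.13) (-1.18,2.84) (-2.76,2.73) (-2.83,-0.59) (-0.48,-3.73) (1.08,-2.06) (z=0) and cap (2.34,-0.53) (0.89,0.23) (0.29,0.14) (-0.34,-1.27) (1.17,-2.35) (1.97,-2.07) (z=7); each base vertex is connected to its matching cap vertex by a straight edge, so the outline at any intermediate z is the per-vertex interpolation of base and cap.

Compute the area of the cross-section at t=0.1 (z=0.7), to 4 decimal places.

Cross-section at t=0.1: each vertex is (1-t)·p0[i] + t·p1[i].
  v1: (1-0.1)·(2.84,1.13) + 0.1·(2.34,-0.53) = (2.7900,0.9640)
  v2: (1-0.1)·(-1.18,2.84) + 0.1·(0.89,0.23) = (-0.9730,2.5790)
  v3: (1-0.1)·(-2.76,2.73) + 0.1·(0.29,0.14) = (-2.4550,2.4710)
  v4: (1-0.1)·(-2.83,-0.59) + 0.1·(-0.34,-1.27) = (-2.5810,-0.6580)
  v5: (1-0.1)·(-0.48,-3.73) + 0.1·(1.17,-2.35) = (-0.3150,-3.5920)
  v6: (1-0.1)·(1.08,-2.06) + 0.1·(1.97,-2.07) = (1.1690,-2.0610)
Shoelace sum Σ(x_i·y_{i+1} − x_{i+1}·y_i):
  i=1: 2.7900·2.5790 − -0.9730·0.9640 = +8.1334 (running +8.1334)
  i=2: -0.9730·2.4710 − -2.4550·2.5790 = +3.9272 (running +12.0605)
  i=3: -2.4550·-0.6580 − -2.5810·2.4710 = +7.9930 (running +20.0536)
  i=4: -2.5810·-3.5920 − -0.3150·-0.6580 = +9.0637 (running +29.1173)
  i=5: -0.3150·-2.0610 − 1.1690·-3.5920 = +4.8483 (running +33.9655)
  i=6: 1.1690·0.9640 − 2.7900·-2.0610 = +6.8771 (running +40.8426)
Area = |Σ|/2 = |40.8426|/2 = 20.4213

Area at t=0.1: 20.4213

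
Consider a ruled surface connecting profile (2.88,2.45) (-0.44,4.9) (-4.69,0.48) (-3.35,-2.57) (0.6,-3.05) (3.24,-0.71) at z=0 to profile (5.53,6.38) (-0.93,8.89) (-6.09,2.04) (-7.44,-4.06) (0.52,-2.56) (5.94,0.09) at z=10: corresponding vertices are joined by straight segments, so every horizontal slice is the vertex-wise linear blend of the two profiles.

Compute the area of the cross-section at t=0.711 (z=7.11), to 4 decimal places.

Area at t=0.711: 87.3901

Cross-section at t=0.711: each vertex is (1-t)·p0[i] + t·p1[i].
  v1: (1-0.711)·(2.88,2.45) + 0.711·(5.53,6.38) = (4.7641,5.2442)
  v2: (1-0.711)·(-0.44,4.9) + 0.711·(-0.93,8.89) = (-0.7884,7.7369)
  v3: (1-0.711)·(-4.69,0.48) + 0.711·(-6.09,2.04) = (-5.6854,1.5892)
  v4: (1-0.711)·(-3.35,-2.57) + 0.711·(-7.44,-4.06) = (-6.2580,-3.6294)
  v5: (1-0.711)·(0.6,-3.05) + 0.711·(0.52,-2.56) = (0.5431,-2.7016)
  v6: (1-0.711)·(3.24,-0.71) + 0.711·(5.94,0.09) = (5.1597,-0.1412)
Shoelace sum Σ(x_i·y_{i+1} − x_{i+1}·y_i):
  i=1: 4.7641·7.7369 − -0.7884·5.2442 = +40.9942 (running +40.9942)
  i=2: -0.7884·1.5892 − -5.6854·7.7369 = +42.7344 (running +83.7286)
  i=3: -5.6854·-3.6294 − -6.2580·1.5892 = +30.5795 (running +114.3081)
  i=4: -6.2580·-2.7016 − 0.5431·-3.6294 = +18.8778 (running +133.1860)
  i=5: 0.5431·-0.1412 − 5.1597·-2.7016 = +13.8628 (running +147.0488)
  i=6: 5.1597·5.2442 − 4.7641·-0.1412 = +27.7314 (running +174.7801)
Area = |Σ|/2 = |174.7801|/2 = 87.3901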